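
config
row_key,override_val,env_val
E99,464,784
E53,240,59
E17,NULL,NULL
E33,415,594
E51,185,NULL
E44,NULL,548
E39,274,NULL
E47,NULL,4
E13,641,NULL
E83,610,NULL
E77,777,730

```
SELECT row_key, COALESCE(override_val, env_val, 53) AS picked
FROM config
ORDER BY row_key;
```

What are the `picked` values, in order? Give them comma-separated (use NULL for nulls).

row_key=E13: override_val=641 → 641
row_key=E17: override_val=NULL, env_val=NULL, → literal 53 → 53
row_key=E33: override_val=415 → 415
row_key=E39: override_val=274 → 274
row_key=E44: override_val=NULL, env_val=548 → 548
row_key=E47: override_val=NULL, env_val=4 → 4
row_key=E51: override_val=185 → 185
row_key=E53: override_val=240 → 240
row_key=E77: override_val=777 → 777
row_key=E83: override_val=610 → 610
row_key=E99: override_val=464 → 464

641, 53, 415, 274, 548, 4, 185, 240, 777, 610, 464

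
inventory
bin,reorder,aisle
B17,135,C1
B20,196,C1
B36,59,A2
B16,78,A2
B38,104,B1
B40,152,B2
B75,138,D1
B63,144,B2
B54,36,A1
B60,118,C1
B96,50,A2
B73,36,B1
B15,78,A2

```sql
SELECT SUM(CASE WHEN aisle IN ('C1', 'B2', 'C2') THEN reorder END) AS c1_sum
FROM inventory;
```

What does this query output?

745

bin=B17: ✓ → 135
bin=B20: ✓ → 196
bin=B36: ✗
bin=B16: ✗
bin=B38: ✗
bin=B40: ✓ → 152
bin=B75: ✗
bin=B63: ✓ → 144
bin=B54: ✗
bin=B60: ✓ → 118
bin=B96: ✗
bin=B73: ✗
bin=B15: ✗
c1_sum = 135 + 196 + 152 + 144 + 118 = 745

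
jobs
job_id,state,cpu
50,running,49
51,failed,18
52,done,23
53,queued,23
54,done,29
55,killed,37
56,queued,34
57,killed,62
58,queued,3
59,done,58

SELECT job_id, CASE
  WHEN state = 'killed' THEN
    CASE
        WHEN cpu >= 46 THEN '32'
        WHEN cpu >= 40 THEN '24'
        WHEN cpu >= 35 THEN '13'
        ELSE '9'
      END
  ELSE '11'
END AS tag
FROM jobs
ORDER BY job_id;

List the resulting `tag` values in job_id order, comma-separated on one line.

job_id=50: state='running' → outer ELSE → 11
job_id=51: state='failed' → outer ELSE → 11
job_id=52: state='done' → outer ELSE → 11
job_id=53: state='queued' → outer ELSE → 11
job_id=54: state='done' → outer ELSE → 11
job_id=55: state='killed' → inner[cpu >= 35] → 13
job_id=56: state='queued' → outer ELSE → 11
job_id=57: state='killed' → inner[cpu >= 46] → 32
job_id=58: state='queued' → outer ELSE → 11
job_id=59: state='done' → outer ELSE → 11

11, 11, 11, 11, 11, 13, 11, 32, 11, 11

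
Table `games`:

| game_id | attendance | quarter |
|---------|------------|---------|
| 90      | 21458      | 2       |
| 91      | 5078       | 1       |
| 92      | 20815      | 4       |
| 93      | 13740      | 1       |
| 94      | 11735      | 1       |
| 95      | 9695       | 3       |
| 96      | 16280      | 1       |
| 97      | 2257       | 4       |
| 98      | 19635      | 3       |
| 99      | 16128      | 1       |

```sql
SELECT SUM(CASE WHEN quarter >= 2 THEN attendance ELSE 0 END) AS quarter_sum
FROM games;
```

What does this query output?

game_id=90: ✓ → 21458
game_id=91: ✗
game_id=92: ✓ → 20815
game_id=93: ✗
game_id=94: ✗
game_id=95: ✓ → 9695
game_id=96: ✗
game_id=97: ✓ → 2257
game_id=98: ✓ → 19635
game_id=99: ✗
quarter_sum = 21458 + 20815 + 9695 + 2257 + 19635 = 73860

73860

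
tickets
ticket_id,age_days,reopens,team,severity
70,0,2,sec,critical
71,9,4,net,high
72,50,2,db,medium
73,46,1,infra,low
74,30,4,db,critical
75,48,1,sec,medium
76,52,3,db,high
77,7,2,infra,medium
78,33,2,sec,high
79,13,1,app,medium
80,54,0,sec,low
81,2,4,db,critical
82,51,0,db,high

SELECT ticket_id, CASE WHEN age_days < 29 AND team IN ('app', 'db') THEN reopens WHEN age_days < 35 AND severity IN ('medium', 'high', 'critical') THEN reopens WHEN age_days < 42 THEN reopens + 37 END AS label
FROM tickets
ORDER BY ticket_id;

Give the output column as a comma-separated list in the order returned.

ticket_id=70: age_days < 35 AND severity IN ('medium', 'high', 'critical') → 2
ticket_id=71: age_days < 35 AND severity IN ('medium', 'high', 'critical') → 4
ticket_id=72: (no match → NULL) → NULL
ticket_id=73: (no match → NULL) → NULL
ticket_id=74: age_days < 35 AND severity IN ('medium', 'high', 'critical') → 4
ticket_id=75: (no match → NULL) → NULL
ticket_id=76: (no match → NULL) → NULL
ticket_id=77: age_days < 35 AND severity IN ('medium', 'high', 'critical') → 2
ticket_id=78: age_days < 35 AND severity IN ('medium', 'high', 'critical') → 2
ticket_id=79: age_days < 29 AND team IN ('app', 'db') → 1
ticket_id=80: (no match → NULL) → NULL
ticket_id=81: age_days < 29 AND team IN ('app', 'db') → 4
ticket_id=82: (no match → NULL) → NULL

2, 4, NULL, NULL, 4, NULL, NULL, 2, 2, 1, NULL, 4, NULL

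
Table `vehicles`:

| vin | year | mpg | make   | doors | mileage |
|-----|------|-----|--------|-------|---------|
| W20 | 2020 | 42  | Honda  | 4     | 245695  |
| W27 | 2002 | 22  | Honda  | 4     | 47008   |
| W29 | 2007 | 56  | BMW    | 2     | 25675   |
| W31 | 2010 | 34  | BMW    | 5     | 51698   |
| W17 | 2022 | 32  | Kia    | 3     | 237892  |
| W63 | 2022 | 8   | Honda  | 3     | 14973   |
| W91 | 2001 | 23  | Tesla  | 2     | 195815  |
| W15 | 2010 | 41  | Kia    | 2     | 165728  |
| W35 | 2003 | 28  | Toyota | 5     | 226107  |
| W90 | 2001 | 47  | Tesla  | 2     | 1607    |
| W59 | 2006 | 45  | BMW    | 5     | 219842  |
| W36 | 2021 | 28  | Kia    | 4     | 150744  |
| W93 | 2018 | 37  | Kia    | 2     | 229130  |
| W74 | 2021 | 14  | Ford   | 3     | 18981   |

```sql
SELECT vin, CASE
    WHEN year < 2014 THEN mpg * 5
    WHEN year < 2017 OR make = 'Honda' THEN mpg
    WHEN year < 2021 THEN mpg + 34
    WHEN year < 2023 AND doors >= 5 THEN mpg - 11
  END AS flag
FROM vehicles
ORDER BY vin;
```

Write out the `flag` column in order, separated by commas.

vin=W15: year < 2014 → 205
vin=W17: (no match → NULL) → NULL
vin=W20: year < 2017 OR make = 'Honda' → 42
vin=W27: year < 2014 → 110
vin=W29: year < 2014 → 280
vin=W31: year < 2014 → 170
vin=W35: year < 2014 → 140
vin=W36: (no match → NULL) → NULL
vin=W59: year < 2014 → 225
vin=W63: year < 2017 OR make = 'Honda' → 8
vin=W74: (no match → NULL) → NULL
vin=W90: year < 2014 → 235
vin=W91: year < 2014 → 115
vin=W93: year < 2021 → 71

205, NULL, 42, 110, 280, 170, 140, NULL, 225, 8, NULL, 235, 115, 71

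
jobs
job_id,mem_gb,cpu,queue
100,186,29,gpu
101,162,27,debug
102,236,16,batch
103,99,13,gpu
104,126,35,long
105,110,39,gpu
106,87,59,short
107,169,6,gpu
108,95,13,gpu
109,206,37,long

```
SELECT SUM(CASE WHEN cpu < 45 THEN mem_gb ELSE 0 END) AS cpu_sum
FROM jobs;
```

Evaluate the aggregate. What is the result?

1389

job_id=100: ✓ → 186
job_id=101: ✓ → 162
job_id=102: ✓ → 236
job_id=103: ✓ → 99
job_id=104: ✓ → 126
job_id=105: ✓ → 110
job_id=106: ✗
job_id=107: ✓ → 169
job_id=108: ✓ → 95
job_id=109: ✓ → 206
cpu_sum = 186 + 162 + 236 + 99 + 126 + 110 + 169 + 95 + 206 = 1389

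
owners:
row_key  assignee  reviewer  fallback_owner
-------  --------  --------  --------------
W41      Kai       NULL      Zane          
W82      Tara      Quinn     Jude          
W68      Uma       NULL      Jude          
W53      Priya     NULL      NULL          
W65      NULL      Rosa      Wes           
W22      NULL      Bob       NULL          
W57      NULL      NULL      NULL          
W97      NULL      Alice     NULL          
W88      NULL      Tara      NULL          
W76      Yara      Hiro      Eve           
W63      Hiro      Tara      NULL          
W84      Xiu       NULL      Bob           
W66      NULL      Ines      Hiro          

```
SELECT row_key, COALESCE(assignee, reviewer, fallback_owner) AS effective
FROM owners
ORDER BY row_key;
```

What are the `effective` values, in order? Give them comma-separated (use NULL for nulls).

row_key=W22: assignee=NULL, reviewer=Bob → Bob
row_key=W41: assignee=Kai → Kai
row_key=W53: assignee=Priya → Priya
row_key=W57: assignee=NULL, reviewer=NULL, fallback_owner=NULL (all NULL) → NULL
row_key=W63: assignee=Hiro → Hiro
row_key=W65: assignee=NULL, reviewer=Rosa → Rosa
row_key=W66: assignee=NULL, reviewer=Ines → Ines
row_key=W68: assignee=Uma → Uma
row_key=W76: assignee=Yara → Yara
row_key=W82: assignee=Tara → Tara
row_key=W84: assignee=Xiu → Xiu
row_key=W88: assignee=NULL, reviewer=Tara → Tara
row_key=W97: assignee=NULL, reviewer=Alice → Alice

Bob, Kai, Priya, NULL, Hiro, Rosa, Ines, Uma, Yara, Tara, Xiu, Tara, Alice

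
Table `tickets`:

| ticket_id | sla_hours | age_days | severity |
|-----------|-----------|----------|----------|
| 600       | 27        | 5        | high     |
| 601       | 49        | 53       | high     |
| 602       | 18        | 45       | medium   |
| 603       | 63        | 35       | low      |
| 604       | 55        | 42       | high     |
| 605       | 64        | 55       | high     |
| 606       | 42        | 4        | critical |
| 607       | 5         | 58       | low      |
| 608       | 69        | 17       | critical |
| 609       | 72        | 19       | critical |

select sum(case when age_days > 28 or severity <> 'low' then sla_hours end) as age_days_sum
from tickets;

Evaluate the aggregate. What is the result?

464

ticket_id=600: ✓ → 27
ticket_id=601: ✓ → 49
ticket_id=602: ✓ → 18
ticket_id=603: ✓ → 63
ticket_id=604: ✓ → 55
ticket_id=605: ✓ → 64
ticket_id=606: ✓ → 42
ticket_id=607: ✓ → 5
ticket_id=608: ✓ → 69
ticket_id=609: ✓ → 72
age_days_sum = 27 + 49 + 18 + 63 + 55 + 64 + 42 + 5 + 69 + 72 = 464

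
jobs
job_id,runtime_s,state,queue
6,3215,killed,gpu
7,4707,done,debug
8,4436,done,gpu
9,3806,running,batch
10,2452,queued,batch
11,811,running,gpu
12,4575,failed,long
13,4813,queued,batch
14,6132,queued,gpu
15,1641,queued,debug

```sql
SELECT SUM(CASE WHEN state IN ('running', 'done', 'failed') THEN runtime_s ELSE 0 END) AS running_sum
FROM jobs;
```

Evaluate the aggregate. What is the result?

job_id=6: ✗
job_id=7: ✓ → 4707
job_id=8: ✓ → 4436
job_id=9: ✓ → 3806
job_id=10: ✗
job_id=11: ✓ → 811
job_id=12: ✓ → 4575
job_id=13: ✗
job_id=14: ✗
job_id=15: ✗
running_sum = 4707 + 4436 + 3806 + 811 + 4575 = 18335

18335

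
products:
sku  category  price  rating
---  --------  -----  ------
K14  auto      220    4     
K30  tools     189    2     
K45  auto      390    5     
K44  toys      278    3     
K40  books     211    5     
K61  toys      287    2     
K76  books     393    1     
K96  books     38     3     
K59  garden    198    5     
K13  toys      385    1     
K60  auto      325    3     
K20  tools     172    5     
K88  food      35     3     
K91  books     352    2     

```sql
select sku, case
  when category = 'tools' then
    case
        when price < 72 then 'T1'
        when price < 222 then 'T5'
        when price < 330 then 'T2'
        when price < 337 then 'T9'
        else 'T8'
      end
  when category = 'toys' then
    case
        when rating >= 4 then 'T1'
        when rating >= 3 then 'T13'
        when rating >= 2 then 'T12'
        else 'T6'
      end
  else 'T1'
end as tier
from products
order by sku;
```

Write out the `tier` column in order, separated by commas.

sku=K13: category='toys' → inner[ELSE] → T6
sku=K14: category='auto' → outer ELSE → T1
sku=K20: category='tools' → inner[price < 222] → T5
sku=K30: category='tools' → inner[price < 222] → T5
sku=K40: category='books' → outer ELSE → T1
sku=K44: category='toys' → inner[rating >= 3] → T13
sku=K45: category='auto' → outer ELSE → T1
sku=K59: category='garden' → outer ELSE → T1
sku=K60: category='auto' → outer ELSE → T1
sku=K61: category='toys' → inner[rating >= 2] → T12
sku=K76: category='books' → outer ELSE → T1
sku=K88: category='food' → outer ELSE → T1
sku=K91: category='books' → outer ELSE → T1
sku=K96: category='books' → outer ELSE → T1

T6, T1, T5, T5, T1, T13, T1, T1, T1, T12, T1, T1, T1, T1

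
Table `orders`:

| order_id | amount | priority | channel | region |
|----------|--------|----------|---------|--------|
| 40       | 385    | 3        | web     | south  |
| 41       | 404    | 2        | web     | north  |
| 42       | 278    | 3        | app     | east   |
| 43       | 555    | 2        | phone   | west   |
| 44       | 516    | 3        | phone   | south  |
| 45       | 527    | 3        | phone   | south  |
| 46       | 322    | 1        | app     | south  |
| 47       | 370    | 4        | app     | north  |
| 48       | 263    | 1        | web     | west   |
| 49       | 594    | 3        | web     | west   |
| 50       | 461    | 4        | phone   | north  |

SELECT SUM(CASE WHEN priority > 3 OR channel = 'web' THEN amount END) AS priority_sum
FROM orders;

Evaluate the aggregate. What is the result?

order_id=40: ✓ → 385
order_id=41: ✓ → 404
order_id=42: ✗
order_id=43: ✗
order_id=44: ✗
order_id=45: ✗
order_id=46: ✗
order_id=47: ✓ → 370
order_id=48: ✓ → 263
order_id=49: ✓ → 594
order_id=50: ✓ → 461
priority_sum = 385 + 404 + 370 + 263 + 594 + 461 = 2477

2477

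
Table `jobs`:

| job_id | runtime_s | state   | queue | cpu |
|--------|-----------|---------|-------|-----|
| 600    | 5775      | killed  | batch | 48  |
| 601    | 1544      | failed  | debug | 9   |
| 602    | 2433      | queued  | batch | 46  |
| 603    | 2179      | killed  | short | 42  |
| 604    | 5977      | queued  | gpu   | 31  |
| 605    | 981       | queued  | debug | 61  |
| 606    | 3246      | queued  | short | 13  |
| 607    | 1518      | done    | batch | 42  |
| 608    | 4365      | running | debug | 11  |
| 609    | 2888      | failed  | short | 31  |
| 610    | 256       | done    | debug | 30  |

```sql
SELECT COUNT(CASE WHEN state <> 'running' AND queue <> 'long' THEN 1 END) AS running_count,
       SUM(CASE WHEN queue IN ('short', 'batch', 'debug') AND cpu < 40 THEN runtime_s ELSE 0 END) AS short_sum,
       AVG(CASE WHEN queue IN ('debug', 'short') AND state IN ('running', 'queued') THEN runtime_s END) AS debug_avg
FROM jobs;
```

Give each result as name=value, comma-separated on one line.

[running_count: state <> 'running' AND queue <> 'long']
job_id=600: ✓ → 1
job_id=601: ✓ → 1
job_id=602: ✓ → 1
job_id=603: ✓ → 1
job_id=604: ✓ → 1
job_id=605: ✓ → 1
job_id=606: ✓ → 1
job_id=607: ✓ → 1
job_id=608: ✗
job_id=609: ✓ → 1
job_id=610: ✓ → 1
running_count = COUNT(1, 1, 1, 1, 1, 1, 1, 1, 1, 1) = 10
—
[short_sum: queue IN ('short', 'batch', 'debug') AND cpu < 40]
job_id=600: ✗
job_id=601: ✓ → 1544
job_id=602: ✗
job_id=603: ✗
job_id=604: ✗
job_id=605: ✗
job_id=606: ✓ → 3246
job_id=607: ✗
job_id=608: ✓ → 4365
job_id=609: ✓ → 2888
job_id=610: ✓ → 256
short_sum = 1544 + 3246 + 4365 + 2888 + 256 = 12299
—
[debug_avg: queue IN ('debug', 'short') AND state IN ('running', 'queued')]
job_id=600: ✗
job_id=601: ✗
job_id=602: ✗
job_id=603: ✗
job_id=604: ✗
job_id=605: ✓ → 981
job_id=606: ✓ → 3246
job_id=607: ✗
job_id=608: ✓ → 4365
job_id=609: ✗
job_id=610: ✗
debug_avg = (981 + 3246 + 4365) / 3 = 2864

running_count=10, short_sum=12299, debug_avg=2864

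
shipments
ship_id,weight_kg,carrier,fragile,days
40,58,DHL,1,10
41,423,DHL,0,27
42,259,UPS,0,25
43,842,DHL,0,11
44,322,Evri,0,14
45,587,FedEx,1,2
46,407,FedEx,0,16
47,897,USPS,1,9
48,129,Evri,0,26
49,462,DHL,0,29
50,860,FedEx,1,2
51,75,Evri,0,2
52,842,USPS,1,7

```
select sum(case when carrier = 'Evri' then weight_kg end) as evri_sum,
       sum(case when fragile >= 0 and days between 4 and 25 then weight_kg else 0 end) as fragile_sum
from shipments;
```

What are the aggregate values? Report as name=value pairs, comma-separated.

[evri_sum: carrier = 'Evri']
ship_id=40: ✗
ship_id=41: ✗
ship_id=42: ✗
ship_id=43: ✗
ship_id=44: ✓ → 322
ship_id=45: ✗
ship_id=46: ✗
ship_id=47: ✗
ship_id=48: ✓ → 129
ship_id=49: ✗
ship_id=50: ✗
ship_id=51: ✓ → 75
ship_id=52: ✗
evri_sum = 322 + 129 + 75 = 526
—
[fragile_sum: fragile >= 0 and days between 4 and 25]
ship_id=40: ✓ → 58
ship_id=41: ✗
ship_id=42: ✓ → 259
ship_id=43: ✓ → 842
ship_id=44: ✓ → 322
ship_id=45: ✗
ship_id=46: ✓ → 407
ship_id=47: ✓ → 897
ship_id=48: ✗
ship_id=49: ✗
ship_id=50: ✗
ship_id=51: ✗
ship_id=52: ✓ → 842
fragile_sum = 58 + 259 + 842 + 322 + 407 + 897 + 842 = 3627

evri_sum=526, fragile_sum=3627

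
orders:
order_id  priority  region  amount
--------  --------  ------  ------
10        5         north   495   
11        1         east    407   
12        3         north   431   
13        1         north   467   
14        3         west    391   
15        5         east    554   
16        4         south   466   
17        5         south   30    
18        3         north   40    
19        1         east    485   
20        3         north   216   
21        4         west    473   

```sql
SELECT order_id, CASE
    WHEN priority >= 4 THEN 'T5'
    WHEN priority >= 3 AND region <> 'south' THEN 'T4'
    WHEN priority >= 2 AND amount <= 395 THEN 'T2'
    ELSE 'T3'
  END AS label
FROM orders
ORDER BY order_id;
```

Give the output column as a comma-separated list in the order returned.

T5, T3, T4, T3, T4, T5, T5, T5, T4, T3, T4, T5

order_id=10: priority >= 4 → T5
order_id=11: ELSE → T3
order_id=12: priority >= 3 AND region <> 'south' → T4
order_id=13: ELSE → T3
order_id=14: priority >= 3 AND region <> 'south' → T4
order_id=15: priority >= 4 → T5
order_id=16: priority >= 4 → T5
order_id=17: priority >= 4 → T5
order_id=18: priority >= 3 AND region <> 'south' → T4
order_id=19: ELSE → T3
order_id=20: priority >= 3 AND region <> 'south' → T4
order_id=21: priority >= 4 → T5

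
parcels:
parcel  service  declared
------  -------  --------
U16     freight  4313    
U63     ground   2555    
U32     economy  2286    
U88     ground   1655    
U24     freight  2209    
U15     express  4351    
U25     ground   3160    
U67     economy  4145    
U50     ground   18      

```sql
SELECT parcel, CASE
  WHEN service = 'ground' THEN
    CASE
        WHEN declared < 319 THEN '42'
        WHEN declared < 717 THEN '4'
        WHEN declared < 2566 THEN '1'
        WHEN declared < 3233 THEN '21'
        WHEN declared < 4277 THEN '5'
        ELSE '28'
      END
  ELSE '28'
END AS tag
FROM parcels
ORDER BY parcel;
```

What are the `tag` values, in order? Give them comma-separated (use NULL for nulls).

parcel=U15: service='express' → outer ELSE → 28
parcel=U16: service='freight' → outer ELSE → 28
parcel=U24: service='freight' → outer ELSE → 28
parcel=U25: service='ground' → inner[declared < 3233] → 21
parcel=U32: service='economy' → outer ELSE → 28
parcel=U50: service='ground' → inner[declared < 319] → 42
parcel=U63: service='ground' → inner[declared < 2566] → 1
parcel=U67: service='economy' → outer ELSE → 28
parcel=U88: service='ground' → inner[declared < 2566] → 1

28, 28, 28, 21, 28, 42, 1, 28, 1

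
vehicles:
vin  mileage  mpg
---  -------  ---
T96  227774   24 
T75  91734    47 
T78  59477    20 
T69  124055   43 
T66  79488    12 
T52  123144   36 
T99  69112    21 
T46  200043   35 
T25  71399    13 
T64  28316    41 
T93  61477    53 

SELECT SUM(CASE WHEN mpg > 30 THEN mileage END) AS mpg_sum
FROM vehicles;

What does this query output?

vin=T96: ✗
vin=T75: ✓ → 91734
vin=T78: ✗
vin=T69: ✓ → 124055
vin=T66: ✗
vin=T52: ✓ → 123144
vin=T99: ✗
vin=T46: ✓ → 200043
vin=T25: ✗
vin=T64: ✓ → 28316
vin=T93: ✓ → 61477
mpg_sum = 91734 + 124055 + 123144 + 200043 + 28316 + 61477 = 628769

628769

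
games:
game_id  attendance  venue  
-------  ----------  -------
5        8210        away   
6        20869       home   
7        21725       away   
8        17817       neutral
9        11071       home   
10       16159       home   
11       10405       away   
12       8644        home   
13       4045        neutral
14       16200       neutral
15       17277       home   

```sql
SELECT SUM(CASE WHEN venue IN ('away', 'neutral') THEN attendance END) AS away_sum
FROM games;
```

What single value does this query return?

78402

game_id=5: ✓ → 8210
game_id=6: ✗
game_id=7: ✓ → 21725
game_id=8: ✓ → 17817
game_id=9: ✗
game_id=10: ✗
game_id=11: ✓ → 10405
game_id=12: ✗
game_id=13: ✓ → 4045
game_id=14: ✓ → 16200
game_id=15: ✗
away_sum = 8210 + 21725 + 17817 + 10405 + 4045 + 16200 = 78402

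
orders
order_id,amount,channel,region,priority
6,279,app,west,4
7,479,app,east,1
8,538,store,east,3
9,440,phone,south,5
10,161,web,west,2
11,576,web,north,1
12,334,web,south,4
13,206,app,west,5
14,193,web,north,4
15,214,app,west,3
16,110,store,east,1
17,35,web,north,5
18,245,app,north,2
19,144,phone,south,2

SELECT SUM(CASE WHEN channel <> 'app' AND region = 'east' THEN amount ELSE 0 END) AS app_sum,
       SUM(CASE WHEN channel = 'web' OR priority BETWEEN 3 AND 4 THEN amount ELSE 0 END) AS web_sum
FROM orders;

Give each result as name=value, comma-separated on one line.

[app_sum: channel <> 'app' AND region = 'east']
order_id=6: ✗
order_id=7: ✗
order_id=8: ✓ → 538
order_id=9: ✗
order_id=10: ✗
order_id=11: ✗
order_id=12: ✗
order_id=13: ✗
order_id=14: ✗
order_id=15: ✗
order_id=16: ✓ → 110
order_id=17: ✗
order_id=18: ✗
order_id=19: ✗
app_sum = 538 + 110 = 648
—
[web_sum: channel = 'web' OR priority BETWEEN 3 AND 4]
order_id=6: ✓ → 279
order_id=7: ✗
order_id=8: ✓ → 538
order_id=9: ✗
order_id=10: ✓ → 161
order_id=11: ✓ → 576
order_id=12: ✓ → 334
order_id=13: ✗
order_id=14: ✓ → 193
order_id=15: ✓ → 214
order_id=16: ✗
order_id=17: ✓ → 35
order_id=18: ✗
order_id=19: ✗
web_sum = 279 + 538 + 161 + 576 + 334 + 193 + 214 + 35 = 2330

app_sum=648, web_sum=2330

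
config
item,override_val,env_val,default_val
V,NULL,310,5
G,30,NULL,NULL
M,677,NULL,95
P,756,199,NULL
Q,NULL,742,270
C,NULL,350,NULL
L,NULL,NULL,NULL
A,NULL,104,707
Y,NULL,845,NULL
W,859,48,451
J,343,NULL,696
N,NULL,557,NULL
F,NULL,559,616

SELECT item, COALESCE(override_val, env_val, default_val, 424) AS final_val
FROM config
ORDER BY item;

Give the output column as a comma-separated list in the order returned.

item=A: override_val=NULL, env_val=104 → 104
item=C: override_val=NULL, env_val=350 → 350
item=F: override_val=NULL, env_val=559 → 559
item=G: override_val=30 → 30
item=J: override_val=343 → 343
item=L: override_val=NULL, env_val=NULL, default_val=NULL, → literal 424 → 424
item=M: override_val=677 → 677
item=N: override_val=NULL, env_val=557 → 557
item=P: override_val=756 → 756
item=Q: override_val=NULL, env_val=742 → 742
item=V: override_val=NULL, env_val=310 → 310
item=W: override_val=859 → 859
item=Y: override_val=NULL, env_val=845 → 845

104, 350, 559, 30, 343, 424, 677, 557, 756, 742, 310, 859, 845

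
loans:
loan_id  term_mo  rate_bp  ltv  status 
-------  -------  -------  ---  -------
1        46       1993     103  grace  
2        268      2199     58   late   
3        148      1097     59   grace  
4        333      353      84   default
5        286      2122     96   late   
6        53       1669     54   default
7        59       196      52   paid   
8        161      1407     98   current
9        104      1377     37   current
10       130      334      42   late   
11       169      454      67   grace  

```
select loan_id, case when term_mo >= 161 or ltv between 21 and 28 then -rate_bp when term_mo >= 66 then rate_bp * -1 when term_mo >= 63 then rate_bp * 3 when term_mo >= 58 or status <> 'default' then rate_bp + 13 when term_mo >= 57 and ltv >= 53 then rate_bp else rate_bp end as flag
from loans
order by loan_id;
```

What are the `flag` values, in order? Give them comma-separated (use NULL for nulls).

loan_id=1: term_mo >= 58 or status <> 'default' → 2006
loan_id=2: term_mo >= 161 or ltv between 21 and 28 → -2199
loan_id=3: term_mo >= 66 → -1097
loan_id=4: term_mo >= 161 or ltv between 21 and 28 → -353
loan_id=5: term_mo >= 161 or ltv between 21 and 28 → -2122
loan_id=6: ELSE → 1669
loan_id=7: term_mo >= 58 or status <> 'default' → 209
loan_id=8: term_mo >= 161 or ltv between 21 and 28 → -1407
loan_id=9: term_mo >= 66 → -1377
loan_id=10: term_mo >= 66 → -334
loan_id=11: term_mo >= 161 or ltv between 21 and 28 → -454

2006, -2199, -1097, -353, -2122, 1669, 209, -1407, -1377, -334, -454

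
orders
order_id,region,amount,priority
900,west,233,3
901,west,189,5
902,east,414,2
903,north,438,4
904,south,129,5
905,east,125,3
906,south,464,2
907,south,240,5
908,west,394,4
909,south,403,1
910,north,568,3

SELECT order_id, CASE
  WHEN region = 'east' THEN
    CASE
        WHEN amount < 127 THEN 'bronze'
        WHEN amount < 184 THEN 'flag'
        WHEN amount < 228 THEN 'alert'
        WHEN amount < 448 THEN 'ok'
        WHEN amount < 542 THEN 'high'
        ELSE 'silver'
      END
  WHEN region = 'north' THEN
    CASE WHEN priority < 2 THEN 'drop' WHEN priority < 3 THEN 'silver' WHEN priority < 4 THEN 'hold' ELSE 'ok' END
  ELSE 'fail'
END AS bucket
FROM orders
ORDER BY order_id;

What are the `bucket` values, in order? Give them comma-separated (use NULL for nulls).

order_id=900: region='west' → outer ELSE → fail
order_id=901: region='west' → outer ELSE → fail
order_id=902: region='east' → inner[amount < 448] → ok
order_id=903: region='north' → inner[ELSE] → ok
order_id=904: region='south' → outer ELSE → fail
order_id=905: region='east' → inner[amount < 127] → bronze
order_id=906: region='south' → outer ELSE → fail
order_id=907: region='south' → outer ELSE → fail
order_id=908: region='west' → outer ELSE → fail
order_id=909: region='south' → outer ELSE → fail
order_id=910: region='north' → inner[priority < 4] → hold

fail, fail, ok, ok, fail, bronze, fail, fail, fail, fail, hold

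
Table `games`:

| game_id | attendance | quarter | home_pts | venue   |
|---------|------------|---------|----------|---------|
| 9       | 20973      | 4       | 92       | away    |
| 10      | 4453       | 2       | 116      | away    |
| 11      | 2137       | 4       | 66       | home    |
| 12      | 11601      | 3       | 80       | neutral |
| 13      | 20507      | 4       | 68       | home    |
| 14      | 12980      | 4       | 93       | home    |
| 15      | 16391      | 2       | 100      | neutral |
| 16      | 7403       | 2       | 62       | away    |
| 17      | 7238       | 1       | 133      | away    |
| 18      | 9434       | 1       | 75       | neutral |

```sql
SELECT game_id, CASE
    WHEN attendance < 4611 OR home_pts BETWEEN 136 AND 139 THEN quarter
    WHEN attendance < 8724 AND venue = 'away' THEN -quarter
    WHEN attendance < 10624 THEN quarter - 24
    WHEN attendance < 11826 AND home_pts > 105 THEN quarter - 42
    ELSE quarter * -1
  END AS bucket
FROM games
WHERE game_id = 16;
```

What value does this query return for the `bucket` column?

-2

game_id = 16: attendance=7403, quarter=2, home_pts=62, venue=away.
attendance < 4611 OR home_pts BETWEEN 136 AND 139 → false
attendance < 8724 AND venue = 'away' → true → -2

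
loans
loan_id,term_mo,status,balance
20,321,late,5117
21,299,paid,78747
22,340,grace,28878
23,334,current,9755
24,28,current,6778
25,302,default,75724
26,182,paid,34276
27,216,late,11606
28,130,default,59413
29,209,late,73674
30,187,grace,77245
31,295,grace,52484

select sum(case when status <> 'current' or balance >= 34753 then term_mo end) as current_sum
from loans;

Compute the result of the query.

2481

loan_id=20: ✓ → 321
loan_id=21: ✓ → 299
loan_id=22: ✓ → 340
loan_id=23: ✗
loan_id=24: ✗
loan_id=25: ✓ → 302
loan_id=26: ✓ → 182
loan_id=27: ✓ → 216
loan_id=28: ✓ → 130
loan_id=29: ✓ → 209
loan_id=30: ✓ → 187
loan_id=31: ✓ → 295
current_sum = 321 + 299 + 340 + 302 + 182 + 216 + 130 + 209 + 187 + 295 = 2481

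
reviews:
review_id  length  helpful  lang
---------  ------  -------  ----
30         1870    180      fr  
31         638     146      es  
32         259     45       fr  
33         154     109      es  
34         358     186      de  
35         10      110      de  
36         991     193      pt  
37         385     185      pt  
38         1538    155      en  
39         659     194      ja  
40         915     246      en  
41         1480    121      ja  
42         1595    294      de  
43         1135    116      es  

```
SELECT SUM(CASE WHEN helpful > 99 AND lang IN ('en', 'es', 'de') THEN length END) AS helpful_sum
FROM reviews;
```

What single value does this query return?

6343

review_id=30: ✗
review_id=31: ✓ → 638
review_id=32: ✗
review_id=33: ✓ → 154
review_id=34: ✓ → 358
review_id=35: ✓ → 10
review_id=36: ✗
review_id=37: ✗
review_id=38: ✓ → 1538
review_id=39: ✗
review_id=40: ✓ → 915
review_id=41: ✗
review_id=42: ✓ → 1595
review_id=43: ✓ → 1135
helpful_sum = 638 + 154 + 358 + 10 + 1538 + 915 + 1595 + 1135 = 6343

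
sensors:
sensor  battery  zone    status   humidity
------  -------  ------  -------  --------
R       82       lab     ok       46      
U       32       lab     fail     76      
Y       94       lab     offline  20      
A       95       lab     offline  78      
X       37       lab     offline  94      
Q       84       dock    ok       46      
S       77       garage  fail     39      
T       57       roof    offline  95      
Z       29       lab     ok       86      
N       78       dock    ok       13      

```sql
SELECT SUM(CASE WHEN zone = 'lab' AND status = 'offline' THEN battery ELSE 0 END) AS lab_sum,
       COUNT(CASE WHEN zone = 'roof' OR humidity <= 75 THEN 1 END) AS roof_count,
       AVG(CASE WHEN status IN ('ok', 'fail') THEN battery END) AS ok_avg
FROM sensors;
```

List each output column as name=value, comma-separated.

[lab_sum: zone = 'lab' AND status = 'offline']
sensor=R: ✗
sensor=U: ✗
sensor=Y: ✓ → 94
sensor=A: ✓ → 95
sensor=X: ✓ → 37
sensor=Q: ✗
sensor=S: ✗
sensor=T: ✗
sensor=Z: ✗
sensor=N: ✗
lab_sum = 94 + 95 + 37 = 226
—
[roof_count: zone = 'roof' OR humidity <= 75]
sensor=R: ✓ → 1
sensor=U: ✗
sensor=Y: ✓ → 1
sensor=A: ✗
sensor=X: ✗
sensor=Q: ✓ → 1
sensor=S: ✓ → 1
sensor=T: ✓ → 1
sensor=Z: ✗
sensor=N: ✓ → 1
roof_count = COUNT(1, 1, 1, 1, 1, 1) = 6
—
[ok_avg: status IN ('ok', 'fail')]
sensor=R: ✓ → 82
sensor=U: ✓ → 32
sensor=Y: ✗
sensor=A: ✗
sensor=X: ✗
sensor=Q: ✓ → 84
sensor=S: ✓ → 77
sensor=T: ✗
sensor=Z: ✓ → 29
sensor=N: ✓ → 78
ok_avg = (82 + 32 + 84 + 77 + 29 + 78) / 6 = 63.6666666667

lab_sum=226, roof_count=6, ok_avg=63.6666666667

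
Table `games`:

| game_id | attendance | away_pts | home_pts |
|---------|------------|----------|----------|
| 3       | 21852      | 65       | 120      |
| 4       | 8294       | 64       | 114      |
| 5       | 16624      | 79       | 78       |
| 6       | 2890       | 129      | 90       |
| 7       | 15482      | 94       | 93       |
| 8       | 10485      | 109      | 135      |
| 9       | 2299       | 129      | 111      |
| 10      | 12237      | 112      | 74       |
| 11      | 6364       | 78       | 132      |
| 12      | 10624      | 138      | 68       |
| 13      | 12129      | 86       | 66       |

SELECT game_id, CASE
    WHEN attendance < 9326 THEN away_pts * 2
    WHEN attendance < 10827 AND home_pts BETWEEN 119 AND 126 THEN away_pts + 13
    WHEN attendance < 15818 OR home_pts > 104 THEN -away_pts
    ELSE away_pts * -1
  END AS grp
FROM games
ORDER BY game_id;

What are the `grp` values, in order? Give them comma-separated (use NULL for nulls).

game_id=3: attendance < 15818 OR home_pts > 104 → -65
game_id=4: attendance < 9326 → 128
game_id=5: ELSE → -79
game_id=6: attendance < 9326 → 258
game_id=7: attendance < 15818 OR home_pts > 104 → -94
game_id=8: attendance < 15818 OR home_pts > 104 → -109
game_id=9: attendance < 9326 → 258
game_id=10: attendance < 15818 OR home_pts > 104 → -112
game_id=11: attendance < 9326 → 156
game_id=12: attendance < 15818 OR home_pts > 104 → -138
game_id=13: attendance < 15818 OR home_pts > 104 → -86

-65, 128, -79, 258, -94, -109, 258, -112, 156, -138, -86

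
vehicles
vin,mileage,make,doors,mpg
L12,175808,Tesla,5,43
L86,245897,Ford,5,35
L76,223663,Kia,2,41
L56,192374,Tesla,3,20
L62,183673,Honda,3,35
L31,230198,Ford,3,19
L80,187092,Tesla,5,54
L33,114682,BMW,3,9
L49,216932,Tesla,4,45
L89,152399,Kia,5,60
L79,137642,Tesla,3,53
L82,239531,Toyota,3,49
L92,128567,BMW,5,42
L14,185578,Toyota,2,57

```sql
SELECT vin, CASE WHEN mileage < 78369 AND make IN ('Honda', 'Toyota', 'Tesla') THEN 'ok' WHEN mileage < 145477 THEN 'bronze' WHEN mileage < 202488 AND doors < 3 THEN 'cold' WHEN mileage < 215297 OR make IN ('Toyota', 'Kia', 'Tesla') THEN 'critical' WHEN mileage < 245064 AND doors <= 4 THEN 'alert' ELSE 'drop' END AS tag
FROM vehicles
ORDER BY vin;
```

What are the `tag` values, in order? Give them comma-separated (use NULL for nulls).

vin=L12: mileage < 215297 OR make IN ('Toyota', 'Kia', 'Tesla') → critical
vin=L14: mileage < 202488 AND doors < 3 → cold
vin=L31: mileage < 245064 AND doors <= 4 → alert
vin=L33: mileage < 145477 → bronze
vin=L49: mileage < 215297 OR make IN ('Toyota', 'Kia', 'Tesla') → critical
vin=L56: mileage < 215297 OR make IN ('Toyota', 'Kia', 'Tesla') → critical
vin=L62: mileage < 215297 OR make IN ('Toyota', 'Kia', 'Tesla') → critical
vin=L76: mileage < 215297 OR make IN ('Toyota', 'Kia', 'Tesla') → critical
vin=L79: mileage < 145477 → bronze
vin=L80: mileage < 215297 OR make IN ('Toyota', 'Kia', 'Tesla') → critical
vin=L82: mileage < 215297 OR make IN ('Toyota', 'Kia', 'Tesla') → critical
vin=L86: ELSE → drop
vin=L89: mileage < 215297 OR make IN ('Toyota', 'Kia', 'Tesla') → critical
vin=L92: mileage < 145477 → bronze

critical, cold, alert, bronze, critical, critical, critical, critical, bronze, critical, critical, drop, critical, bronze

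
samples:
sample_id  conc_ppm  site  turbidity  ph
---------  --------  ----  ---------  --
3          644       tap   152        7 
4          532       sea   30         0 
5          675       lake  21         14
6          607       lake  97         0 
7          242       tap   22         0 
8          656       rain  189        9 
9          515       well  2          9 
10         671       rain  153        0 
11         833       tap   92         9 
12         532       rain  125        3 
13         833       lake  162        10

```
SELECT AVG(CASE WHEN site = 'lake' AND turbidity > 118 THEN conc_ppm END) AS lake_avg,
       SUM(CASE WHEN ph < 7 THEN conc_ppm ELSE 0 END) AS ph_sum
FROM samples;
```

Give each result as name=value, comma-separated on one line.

[lake_avg: site = 'lake' AND turbidity > 118]
sample_id=3: ✗
sample_id=4: ✗
sample_id=5: ✗
sample_id=6: ✗
sample_id=7: ✗
sample_id=8: ✗
sample_id=9: ✗
sample_id=10: ✗
sample_id=11: ✗
sample_id=12: ✗
sample_id=13: ✓ → 833
lake_avg = 833
—
[ph_sum: ph < 7]
sample_id=3: ✗
sample_id=4: ✓ → 532
sample_id=5: ✗
sample_id=6: ✓ → 607
sample_id=7: ✓ → 242
sample_id=8: ✗
sample_id=9: ✗
sample_id=10: ✓ → 671
sample_id=11: ✗
sample_id=12: ✓ → 532
sample_id=13: ✗
ph_sum = 532 + 607 + 242 + 671 + 532 = 2584

lake_avg=833, ph_sum=2584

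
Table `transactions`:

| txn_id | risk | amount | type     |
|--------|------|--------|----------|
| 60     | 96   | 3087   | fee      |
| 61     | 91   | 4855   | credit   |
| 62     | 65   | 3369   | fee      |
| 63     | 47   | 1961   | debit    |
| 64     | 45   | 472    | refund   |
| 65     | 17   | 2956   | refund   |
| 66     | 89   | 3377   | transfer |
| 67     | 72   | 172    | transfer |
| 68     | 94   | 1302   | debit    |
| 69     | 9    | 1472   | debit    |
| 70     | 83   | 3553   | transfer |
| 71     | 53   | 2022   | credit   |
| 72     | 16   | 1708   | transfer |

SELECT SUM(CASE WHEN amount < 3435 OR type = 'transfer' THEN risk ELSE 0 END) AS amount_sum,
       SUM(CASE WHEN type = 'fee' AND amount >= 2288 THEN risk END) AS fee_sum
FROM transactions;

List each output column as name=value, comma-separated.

amount_sum=686, fee_sum=161

[amount_sum: amount < 3435 OR type = 'transfer']
txn_id=60: ✓ → 96
txn_id=61: ✗
txn_id=62: ✓ → 65
txn_id=63: ✓ → 47
txn_id=64: ✓ → 45
txn_id=65: ✓ → 17
txn_id=66: ✓ → 89
txn_id=67: ✓ → 72
txn_id=68: ✓ → 94
txn_id=69: ✓ → 9
txn_id=70: ✓ → 83
txn_id=71: ✓ → 53
txn_id=72: ✓ → 16
amount_sum = 96 + 65 + 47 + 45 + 17 + 89 + 72 + 94 + 9 + 83 + 53 + 16 = 686
—
[fee_sum: type = 'fee' AND amount >= 2288]
txn_id=60: ✓ → 96
txn_id=61: ✗
txn_id=62: ✓ → 65
txn_id=63: ✗
txn_id=64: ✗
txn_id=65: ✗
txn_id=66: ✗
txn_id=67: ✗
txn_id=68: ✗
txn_id=69: ✗
txn_id=70: ✗
txn_id=71: ✗
txn_id=72: ✗
fee_sum = 96 + 65 = 161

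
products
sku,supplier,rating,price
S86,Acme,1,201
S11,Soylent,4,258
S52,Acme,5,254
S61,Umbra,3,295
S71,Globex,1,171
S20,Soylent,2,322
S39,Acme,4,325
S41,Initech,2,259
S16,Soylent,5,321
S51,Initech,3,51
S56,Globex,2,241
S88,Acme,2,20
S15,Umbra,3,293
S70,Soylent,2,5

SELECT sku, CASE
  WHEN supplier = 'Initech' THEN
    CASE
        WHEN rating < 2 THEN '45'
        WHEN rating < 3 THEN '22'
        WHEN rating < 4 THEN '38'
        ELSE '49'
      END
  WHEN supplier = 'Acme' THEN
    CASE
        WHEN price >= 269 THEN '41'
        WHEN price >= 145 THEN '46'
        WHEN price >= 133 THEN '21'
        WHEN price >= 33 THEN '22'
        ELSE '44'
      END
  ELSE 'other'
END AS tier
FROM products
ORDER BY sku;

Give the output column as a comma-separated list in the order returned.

sku=S11: supplier='Soylent' → outer ELSE → other
sku=S15: supplier='Umbra' → outer ELSE → other
sku=S16: supplier='Soylent' → outer ELSE → other
sku=S20: supplier='Soylent' → outer ELSE → other
sku=S39: supplier='Acme' → inner[price >= 269] → 41
sku=S41: supplier='Initech' → inner[rating < 3] → 22
sku=S51: supplier='Initech' → inner[rating < 4] → 38
sku=S52: supplier='Acme' → inner[price >= 145] → 46
sku=S56: supplier='Globex' → outer ELSE → other
sku=S61: supplier='Umbra' → outer ELSE → other
sku=S70: supplier='Soylent' → outer ELSE → other
sku=S71: supplier='Globex' → outer ELSE → other
sku=S86: supplier='Acme' → inner[price >= 145] → 46
sku=S88: supplier='Acme' → inner[ELSE] → 44

other, other, other, other, 41, 22, 38, 46, other, other, other, other, 46, 44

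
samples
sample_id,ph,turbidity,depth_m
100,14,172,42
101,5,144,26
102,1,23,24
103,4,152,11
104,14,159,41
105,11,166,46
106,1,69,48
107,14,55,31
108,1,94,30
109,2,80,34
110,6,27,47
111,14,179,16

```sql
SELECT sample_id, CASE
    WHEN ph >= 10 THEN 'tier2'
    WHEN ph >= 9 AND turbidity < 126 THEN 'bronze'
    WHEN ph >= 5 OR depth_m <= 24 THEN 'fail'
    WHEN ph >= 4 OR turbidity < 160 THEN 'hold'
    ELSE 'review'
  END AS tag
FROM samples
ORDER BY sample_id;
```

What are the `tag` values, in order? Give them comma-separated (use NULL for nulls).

sample_id=100: ph >= 10 → tier2
sample_id=101: ph >= 5 OR depth_m <= 24 → fail
sample_id=102: ph >= 5 OR depth_m <= 24 → fail
sample_id=103: ph >= 5 OR depth_m <= 24 → fail
sample_id=104: ph >= 10 → tier2
sample_id=105: ph >= 10 → tier2
sample_id=106: ph >= 4 OR turbidity < 160 → hold
sample_id=107: ph >= 10 → tier2
sample_id=108: ph >= 4 OR turbidity < 160 → hold
sample_id=109: ph >= 4 OR turbidity < 160 → hold
sample_id=110: ph >= 5 OR depth_m <= 24 → fail
sample_id=111: ph >= 10 → tier2

tier2, fail, fail, fail, tier2, tier2, hold, tier2, hold, hold, fail, tier2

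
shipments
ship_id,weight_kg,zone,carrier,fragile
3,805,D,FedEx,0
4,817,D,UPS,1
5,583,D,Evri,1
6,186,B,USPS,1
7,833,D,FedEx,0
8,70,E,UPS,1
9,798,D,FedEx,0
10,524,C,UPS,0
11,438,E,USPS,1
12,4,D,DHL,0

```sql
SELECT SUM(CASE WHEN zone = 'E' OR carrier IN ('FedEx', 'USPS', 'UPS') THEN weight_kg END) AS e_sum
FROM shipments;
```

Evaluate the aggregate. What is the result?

4471

ship_id=3: ✓ → 805
ship_id=4: ✓ → 817
ship_id=5: ✗
ship_id=6: ✓ → 186
ship_id=7: ✓ → 833
ship_id=8: ✓ → 70
ship_id=9: ✓ → 798
ship_id=10: ✓ → 524
ship_id=11: ✓ → 438
ship_id=12: ✗
e_sum = 805 + 817 + 186 + 833 + 70 + 798 + 524 + 438 = 4471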